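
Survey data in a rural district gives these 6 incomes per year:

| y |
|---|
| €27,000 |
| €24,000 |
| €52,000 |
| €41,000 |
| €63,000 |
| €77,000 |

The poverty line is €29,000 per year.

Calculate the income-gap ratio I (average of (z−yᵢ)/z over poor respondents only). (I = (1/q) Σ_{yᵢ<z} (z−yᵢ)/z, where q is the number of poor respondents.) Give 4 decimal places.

0.1207

Below z: €24,000, €27,000 (q = 2 of N = 6).
Relative gaps: 0.1724, 0.0690; sum = 0.241379.
The income-gap ratio divides by q (the poor only): 0.241379 / 2 = 0.1207.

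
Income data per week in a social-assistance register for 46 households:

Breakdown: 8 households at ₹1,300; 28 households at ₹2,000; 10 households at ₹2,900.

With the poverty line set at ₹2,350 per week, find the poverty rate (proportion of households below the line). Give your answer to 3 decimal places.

36 of the 46 households have income below ₹2,350.
H = 36/46 = 0.783.

0.783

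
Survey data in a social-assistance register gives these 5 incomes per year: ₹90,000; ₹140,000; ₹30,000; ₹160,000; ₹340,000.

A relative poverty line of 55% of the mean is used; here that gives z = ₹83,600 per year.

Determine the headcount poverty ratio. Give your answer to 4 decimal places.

0.2000

1 of the 5 individuals have income below ₹83,600.
H = 1/5 = 0.2000.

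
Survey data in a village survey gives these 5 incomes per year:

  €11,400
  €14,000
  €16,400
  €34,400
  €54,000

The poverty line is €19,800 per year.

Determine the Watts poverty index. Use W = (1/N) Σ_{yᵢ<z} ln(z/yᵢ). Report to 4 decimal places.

0.2174

Below the line: €11,400, €14,000, €16,400 (q = 3 of N = 5).
ln(z/y) terms: ln(19800/11400) = 0.5521; ln(19800/14000) = 0.3466; ln(19800/16400) = 0.1884.
W = 1.087094 / 5 = 0.2174.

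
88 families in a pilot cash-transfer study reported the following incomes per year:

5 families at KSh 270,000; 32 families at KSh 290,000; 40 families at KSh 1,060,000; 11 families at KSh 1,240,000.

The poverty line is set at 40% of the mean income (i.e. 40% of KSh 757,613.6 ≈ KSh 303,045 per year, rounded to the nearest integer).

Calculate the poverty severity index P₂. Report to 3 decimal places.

Below the line: 5×KSh 270,000, 32×KSh 290,000 (q = 37 of N = 88).
Shortfall ratios: (303045−270000)/303045 = 0.1090 (×5); (303045−290000)/303045 = 0.0430 (×32).
Squared: 0.0119 (×5); 0.0019 (×32).
Sum = 0.118748; P₂ = 0.118748 / 88 = 0.001.

0.001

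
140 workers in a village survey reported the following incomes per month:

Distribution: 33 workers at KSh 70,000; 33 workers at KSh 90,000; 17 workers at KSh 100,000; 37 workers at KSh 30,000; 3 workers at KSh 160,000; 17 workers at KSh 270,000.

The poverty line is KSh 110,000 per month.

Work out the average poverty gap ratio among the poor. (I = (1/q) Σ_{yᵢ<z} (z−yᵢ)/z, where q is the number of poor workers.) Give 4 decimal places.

0.3871

Below z: 37×KSh 30,000, 33×KSh 70,000, 33×KSh 90,000, 17×KSh 100,000 (q = 120 of N = 140).
Shortfall ratios (z−y)/z: 0.7273 (×37), 0.3636 (×33), 0.1818 (×33), 0.0909 (×17); sum = 46.454545.
The income-gap ratio divides by q (the poor only): 46.454545 / 120 = 0.3871.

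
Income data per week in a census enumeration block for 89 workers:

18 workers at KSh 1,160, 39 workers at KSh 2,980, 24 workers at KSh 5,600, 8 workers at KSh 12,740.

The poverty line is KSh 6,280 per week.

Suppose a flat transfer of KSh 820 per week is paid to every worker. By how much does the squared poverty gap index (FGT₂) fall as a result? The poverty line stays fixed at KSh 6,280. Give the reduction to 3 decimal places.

Before: below the line — 18×KSh 1,160, 39×KSh 2,980, 24×KSh 5,600; squared poverty gap index (FGT₂) = 0.25859.
After the KSh 820 transfer: below the line — 18×KSh 1,980, 39×KSh 3,800; squared poverty gap index (FGT₂) = 0.16316.
Reduction = 0.25859 − 0.16316 = 0.095.

0.095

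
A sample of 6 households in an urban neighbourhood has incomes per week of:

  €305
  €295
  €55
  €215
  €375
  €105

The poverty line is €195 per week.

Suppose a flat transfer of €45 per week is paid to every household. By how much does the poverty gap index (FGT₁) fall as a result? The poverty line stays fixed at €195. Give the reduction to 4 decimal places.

Before: below the line — €55, €105; poverty gap index (FGT₁) = 0.196581.
After the €45 transfer: below the line — €100, €150; poverty gap index (FGT₁) = 0.119658.
Reduction = 0.196581 − 0.119658 = 0.0769.

0.0769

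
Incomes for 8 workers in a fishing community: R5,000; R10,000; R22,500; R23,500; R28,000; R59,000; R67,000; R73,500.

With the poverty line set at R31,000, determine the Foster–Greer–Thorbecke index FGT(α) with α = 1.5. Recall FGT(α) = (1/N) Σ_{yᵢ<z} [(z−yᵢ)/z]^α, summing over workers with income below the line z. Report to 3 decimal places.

0.202

Incomes under z: R5,000, R10,000, R22,500, R23,500, R28,000 (q = 5 of N = 8).
Relative gaps: (31000−5000)/31000 = 0.8387; (31000−10000)/31000 = 0.6774; (31000−22500)/31000 = 0.2742; (31000−23500)/31000 = 0.2419; (31000−28000)/31000 = 0.0968.
Raised to α = 1.5: 0.76810; 0.55755; 0.14358; 0.11900; 0.03011.
Sum = 1.618336; FGT(1.5) = 1.618336 / 8 = 0.202.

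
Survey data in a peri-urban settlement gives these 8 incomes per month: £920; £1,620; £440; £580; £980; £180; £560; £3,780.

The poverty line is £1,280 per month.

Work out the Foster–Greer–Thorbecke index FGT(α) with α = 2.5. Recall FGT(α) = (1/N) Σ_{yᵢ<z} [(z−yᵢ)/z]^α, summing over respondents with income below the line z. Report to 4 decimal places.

0.1951

Below z: £180, £440, £560, £580, £920, £980 (q = 6 of N = 8).
Shortfall ratios: (1280−180)/1280 = 0.8594; (1280−440)/1280 = 0.6562; (1280−560)/1280 = 0.5625; (1280−580)/1280 = 0.5469; (1280−920)/1280 = 0.2812; (1280−980)/1280 = 0.2344.
Raised to α = 2.5: 0.68463; 0.34888; 0.23730; 0.22117; 0.04195; 0.02659.
Sum = 1.560524; FGT(2.5) = 1.560524 / 8 = 0.1951.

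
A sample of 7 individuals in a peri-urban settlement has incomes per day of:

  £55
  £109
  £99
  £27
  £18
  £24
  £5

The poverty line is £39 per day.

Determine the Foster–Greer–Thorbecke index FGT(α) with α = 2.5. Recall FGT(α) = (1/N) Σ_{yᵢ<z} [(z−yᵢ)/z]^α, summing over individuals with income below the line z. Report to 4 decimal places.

0.1524

Poor units: £5, £18, £24, £27 (q = 4 of N = 7).
Shortfall ratios: (39−5)/39 = 0.8718; (39−18)/39 = 0.5385; (39−24)/39 = 0.3846; (39−27)/39 = 0.3077.
Raised to α = 2.5: 0.70964; 0.21276; 0.09174; 0.05252.
Sum = 1.066652; FGT(2.5) = 1.066652 / 7 = 0.1524.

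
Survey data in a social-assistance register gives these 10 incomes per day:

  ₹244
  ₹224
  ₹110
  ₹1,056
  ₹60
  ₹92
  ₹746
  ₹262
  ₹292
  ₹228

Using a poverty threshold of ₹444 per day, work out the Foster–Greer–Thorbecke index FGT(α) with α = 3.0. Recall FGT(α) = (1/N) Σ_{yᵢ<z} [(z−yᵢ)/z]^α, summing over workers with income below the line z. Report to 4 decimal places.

0.2008

Poor units: ₹60, ₹92, ₹110, ₹224, ₹228, ₹244, ₹262, ₹292 (q = 8 of N = 10).
Shortfall ratios: (444−60)/444 = 0.8649; (444−92)/444 = 0.7928; (444−110)/444 = 0.7523; (444−224)/444 = 0.4955; (444−228)/444 = 0.4865; (444−244)/444 = 0.4505; (444−262)/444 = 0.4099; (444−292)/444 = 0.3423.
Raised to α = 3.0: 0.64691; 0.49829; 0.42569; 0.12165; 0.11514; 0.09140; 0.06888; 0.04012.
Sum = 2.008070; FGT(3.0) = 2.008070 / 10 = 0.2008.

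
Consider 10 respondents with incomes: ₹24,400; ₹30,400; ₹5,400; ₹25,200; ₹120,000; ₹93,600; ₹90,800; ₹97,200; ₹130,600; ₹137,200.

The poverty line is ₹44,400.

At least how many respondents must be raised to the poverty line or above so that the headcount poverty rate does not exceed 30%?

4 of the 10 respondents are poor, so H = 4/10 = 0.400.
A headcount ratio of at most 30% allows at most ⌊0.30 × 10⌋ = 3 poor respondents.
So at least 4 − 3 = 1 must be lifted.

1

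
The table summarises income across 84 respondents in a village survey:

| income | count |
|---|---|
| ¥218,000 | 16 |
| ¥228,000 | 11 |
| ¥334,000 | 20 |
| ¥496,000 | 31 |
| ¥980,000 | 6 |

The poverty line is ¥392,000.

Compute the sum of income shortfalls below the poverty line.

¥5,748,000

Incomes under z: 16×¥218,000, 11×¥228,000, 20×¥334,000 (q = 47 of N = 84).
Individual gaps: 16×(392000−218000) = 2784000; 11×(392000−228000) = 1804000; 20×(392000−334000) = 1160000.
Aggregate gap = ¥5,748,000.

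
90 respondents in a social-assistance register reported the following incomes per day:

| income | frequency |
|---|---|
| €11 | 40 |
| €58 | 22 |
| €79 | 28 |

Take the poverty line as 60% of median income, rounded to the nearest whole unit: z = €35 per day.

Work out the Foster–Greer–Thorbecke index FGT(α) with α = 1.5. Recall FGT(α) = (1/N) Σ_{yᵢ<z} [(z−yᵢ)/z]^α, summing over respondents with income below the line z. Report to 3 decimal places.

0.252

Below the line: 40×€11 (q = 40 of N = 90).
Relative gaps: (35−11)/35 = 0.6857 (×40).
Raised to α = 1.5: 0.56783 (×40).
Sum = 22.713015; FGT(1.5) = 22.713015 / 90 = 0.252.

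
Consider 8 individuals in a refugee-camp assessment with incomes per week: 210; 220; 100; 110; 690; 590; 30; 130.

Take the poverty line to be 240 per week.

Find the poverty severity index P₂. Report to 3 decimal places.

Incomes under z: 30, 100, 110, 130, 210, 220 (q = 6 of N = 8).
Gap ratios (z−y)/z: (240−30)/240 = 0.8750; (240−100)/240 = 0.5833; (240−110)/240 = 0.5417; (240−130)/240 = 0.4583; (240−210)/240 = 0.1250; (240−220)/240 = 0.0833.
Squared: 0.7656; 0.3403; 0.2934; 0.2101; 0.0156; 0.0069.
Sum = 1.631944; P₂ = 1.631944 / 8 = 0.204.

0.204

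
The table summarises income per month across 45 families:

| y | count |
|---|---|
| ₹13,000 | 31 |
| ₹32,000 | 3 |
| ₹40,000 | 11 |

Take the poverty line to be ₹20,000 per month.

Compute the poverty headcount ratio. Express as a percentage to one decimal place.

68.9%

31 of the 45 families have income below ₹20,000.
H = 31/45 = 68.9%.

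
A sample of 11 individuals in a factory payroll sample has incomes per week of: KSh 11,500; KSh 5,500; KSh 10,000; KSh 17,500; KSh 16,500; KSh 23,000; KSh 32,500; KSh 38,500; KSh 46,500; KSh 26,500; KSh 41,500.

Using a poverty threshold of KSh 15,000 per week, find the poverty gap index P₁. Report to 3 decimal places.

0.109

Poor units: KSh 5,500, KSh 10,000, KSh 11,500 (q = 3 of N = 11).
Gap ratios (z−y)/z: (15000−5500)/15000 = 0.6333; (15000−10000)/15000 = 0.3333; (15000−11500)/15000 = 0.2333.
Σ = 1.200000. Dividing by the full population N = 11 gives P₁ = 0.109.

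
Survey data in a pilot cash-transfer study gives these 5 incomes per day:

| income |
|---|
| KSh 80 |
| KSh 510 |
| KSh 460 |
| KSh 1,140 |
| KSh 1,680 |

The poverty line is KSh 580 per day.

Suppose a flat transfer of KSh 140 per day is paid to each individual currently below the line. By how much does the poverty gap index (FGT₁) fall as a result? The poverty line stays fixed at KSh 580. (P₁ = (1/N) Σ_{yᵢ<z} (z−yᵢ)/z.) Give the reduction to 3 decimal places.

0.114

Before: below the line — KSh 80, KSh 460, KSh 510; poverty gap index (FGT₁) = 0.23793.
After the KSh 140 transfer: below the line — KSh 220; poverty gap index (FGT₁) = 0.12414.
Reduction = 0.23793 − 0.12414 = 0.114.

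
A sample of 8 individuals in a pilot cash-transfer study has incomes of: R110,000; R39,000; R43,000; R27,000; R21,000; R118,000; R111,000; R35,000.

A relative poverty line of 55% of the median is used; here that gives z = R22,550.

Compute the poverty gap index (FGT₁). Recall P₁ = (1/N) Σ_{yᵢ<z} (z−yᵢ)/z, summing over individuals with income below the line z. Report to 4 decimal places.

Below the line: R21,000 (q = 1 of N = 8).
Gap ratios (z−y)/z: (22550−21000)/22550 = 0.0687.
Σ = 0.068736. Dividing by the full population N = 8 gives P₁ = 0.0086.

0.0086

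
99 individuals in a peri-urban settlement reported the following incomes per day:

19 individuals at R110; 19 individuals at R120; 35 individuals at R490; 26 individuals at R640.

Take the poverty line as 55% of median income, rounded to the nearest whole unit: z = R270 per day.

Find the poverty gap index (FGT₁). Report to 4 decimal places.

Below z: 19×R110, 19×R120 (q = 38 of N = 99).
Shortfall ratios: (270−110)/270 = 0.5926 (×19); (270−120)/270 = 0.5556 (×19).
Σ = 21.814815. Dividing by the full population N = 99 gives P₁ = 0.2204.

0.2204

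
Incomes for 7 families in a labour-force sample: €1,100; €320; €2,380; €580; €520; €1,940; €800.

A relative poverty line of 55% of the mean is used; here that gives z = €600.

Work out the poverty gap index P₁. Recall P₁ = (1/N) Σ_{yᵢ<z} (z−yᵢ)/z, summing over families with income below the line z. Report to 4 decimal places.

0.0905

Poor units: €320, €520, €580 (q = 3 of N = 7).
Shortfall ratios: (600−320)/600 = 0.4667; (600−520)/600 = 0.1333; (600−580)/600 = 0.0333.
Sum of shortfalls = 0.633333; P₁ averages over all N: 0.633333 / 7 = 0.0905.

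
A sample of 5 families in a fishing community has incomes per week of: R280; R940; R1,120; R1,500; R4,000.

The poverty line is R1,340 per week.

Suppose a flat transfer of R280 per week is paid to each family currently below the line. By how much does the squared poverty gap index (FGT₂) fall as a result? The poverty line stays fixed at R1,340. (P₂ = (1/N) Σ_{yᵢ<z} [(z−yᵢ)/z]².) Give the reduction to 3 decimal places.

0.079

Before: below the line — R280, R940, R1,120; squared poverty gap index (FGT₂) = 0.14836.
After the R280 transfer: below the line — R560, R1,220; squared poverty gap index (FGT₂) = 0.06937.
Reduction = 0.14836 − 0.06937 = 0.079.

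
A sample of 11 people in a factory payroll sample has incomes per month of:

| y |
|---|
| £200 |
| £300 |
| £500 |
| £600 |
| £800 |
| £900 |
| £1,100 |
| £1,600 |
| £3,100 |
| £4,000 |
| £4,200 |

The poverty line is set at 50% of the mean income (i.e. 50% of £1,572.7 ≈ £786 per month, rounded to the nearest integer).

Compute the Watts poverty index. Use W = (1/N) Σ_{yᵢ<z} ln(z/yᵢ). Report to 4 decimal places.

0.2777

Poor units: £200, £300, £500, £600 (q = 4 of N = 11).
Log gaps: ln(786/200) = 1.3686; ln(786/300) = 0.9632; ln(786/500) = 0.4523; ln(786/600) = 0.2700.
W = 3.054190 / 11 = 0.2777.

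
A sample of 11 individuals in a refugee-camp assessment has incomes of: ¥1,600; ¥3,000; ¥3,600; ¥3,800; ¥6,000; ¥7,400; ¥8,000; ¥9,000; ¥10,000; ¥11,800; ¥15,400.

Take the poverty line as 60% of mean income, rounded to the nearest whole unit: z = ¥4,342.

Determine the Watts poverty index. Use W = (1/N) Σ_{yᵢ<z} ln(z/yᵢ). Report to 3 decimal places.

Below the line: ¥1,600, ¥3,000, ¥3,600, ¥3,800 (q = 4 of N = 11).
ln(z/y) terms: ln(4342/1600) = 0.9983; ln(4342/3000) = 0.3697; ln(4342/3600) = 0.1874; ln(4342/3800) = 0.1333.
W = 1.688789 / 11 = 0.154.

0.154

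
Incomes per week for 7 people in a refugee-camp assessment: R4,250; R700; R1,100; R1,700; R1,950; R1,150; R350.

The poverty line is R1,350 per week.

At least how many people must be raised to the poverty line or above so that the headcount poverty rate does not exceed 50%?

1

4 of the 7 people are poor, so H = 4/7 = 0.571.
A headcount ratio of at most 50% allows at most ⌊0.50 × 7⌋ = 3 poor people.
So at least 4 − 3 = 1 must be lifted.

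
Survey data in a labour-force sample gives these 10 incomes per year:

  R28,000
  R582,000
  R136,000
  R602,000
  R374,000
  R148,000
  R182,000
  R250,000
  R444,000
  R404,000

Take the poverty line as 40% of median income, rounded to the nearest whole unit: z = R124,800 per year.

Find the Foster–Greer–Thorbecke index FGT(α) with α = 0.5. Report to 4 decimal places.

Poor units: R28,000 (q = 1 of N = 10).
Normalized shortfalls: (124800−28000)/124800 = 0.7756.
Raised to α = 0.5: 0.88070.
Sum = 0.880705; FGT(0.5) = 0.880705 / 10 = 0.0881.

0.0881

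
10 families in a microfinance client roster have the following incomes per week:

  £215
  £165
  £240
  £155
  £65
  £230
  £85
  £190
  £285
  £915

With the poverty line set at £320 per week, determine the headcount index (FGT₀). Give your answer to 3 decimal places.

0.900

9 of the 10 families have income below £320.
H = 9/10 = 0.900.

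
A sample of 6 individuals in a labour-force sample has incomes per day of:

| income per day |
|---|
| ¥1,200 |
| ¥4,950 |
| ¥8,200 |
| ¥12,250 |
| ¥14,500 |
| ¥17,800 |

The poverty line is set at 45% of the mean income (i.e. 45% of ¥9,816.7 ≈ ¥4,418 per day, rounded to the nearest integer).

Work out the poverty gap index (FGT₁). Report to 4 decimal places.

Incomes under z: ¥1,200 (q = 1 of N = 6).
Normalized shortfalls: (4418−1200)/4418 = 0.7284.
Σ = 0.728384. Dividing by the full population N = 6 gives P₁ = 0.1214.

0.1214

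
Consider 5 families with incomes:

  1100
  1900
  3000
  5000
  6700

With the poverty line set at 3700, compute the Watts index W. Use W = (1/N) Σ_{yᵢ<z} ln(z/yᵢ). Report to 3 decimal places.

0.418

Below the line: 1100, 1900, 3000 (q = 3 of N = 5).
Log shortfalls: ln(3700/1100) = 1.2130; ln(3700/1900) = 0.6665; ln(3700/3000) = 0.2097.
W = 2.089222 / 5 = 0.418.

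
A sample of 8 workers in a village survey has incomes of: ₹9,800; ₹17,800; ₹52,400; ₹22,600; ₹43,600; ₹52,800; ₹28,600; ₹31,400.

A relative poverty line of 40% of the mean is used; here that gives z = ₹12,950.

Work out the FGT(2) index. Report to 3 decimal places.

Poor units: ₹9,800 (q = 1 of N = 8).
Relative gaps: (12950−9800)/12950 = 0.2432.
Squared: 0.0592.
Sum = 0.059167; P₂ = 0.059167 / 8 = 0.007.

0.007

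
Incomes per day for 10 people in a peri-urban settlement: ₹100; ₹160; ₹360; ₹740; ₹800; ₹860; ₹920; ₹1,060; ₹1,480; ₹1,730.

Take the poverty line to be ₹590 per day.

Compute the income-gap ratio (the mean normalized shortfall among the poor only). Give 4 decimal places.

0.6497

Incomes under z: ₹100, ₹160, ₹360 (q = 3 of N = 10).
Shortfall ratios (z−y)/z: 0.8305, 0.7288, 0.3898; sum = 1.949153.
The income-gap ratio divides by q (the poor only): 1.949153 / 3 = 0.6497.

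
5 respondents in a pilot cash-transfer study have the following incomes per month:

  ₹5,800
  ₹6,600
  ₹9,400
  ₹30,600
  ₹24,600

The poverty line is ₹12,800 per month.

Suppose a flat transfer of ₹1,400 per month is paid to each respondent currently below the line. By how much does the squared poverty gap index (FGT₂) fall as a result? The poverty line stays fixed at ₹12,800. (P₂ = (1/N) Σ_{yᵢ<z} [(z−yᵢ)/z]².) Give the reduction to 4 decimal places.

0.0496

Before: below the line — ₹5,800, ₹6,600, ₹9,400; squared poverty gap index (FGT₂) = 0.120850.
After the ₹1,400 transfer: below the line — ₹7,200, ₹8,000, ₹10,800; squared poverty gap index (FGT₂) = 0.071289.
Reduction = 0.120850 − 0.071289 = 0.0496.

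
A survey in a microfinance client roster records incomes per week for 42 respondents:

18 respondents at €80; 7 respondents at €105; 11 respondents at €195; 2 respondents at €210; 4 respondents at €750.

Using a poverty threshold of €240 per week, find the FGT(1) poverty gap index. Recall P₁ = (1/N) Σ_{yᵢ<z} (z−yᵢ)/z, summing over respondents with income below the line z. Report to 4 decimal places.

Below the line: 18×€80, 7×€105, 11×€195, 2×€210 (q = 38 of N = 42).
Normalized shortfalls: (240−80)/240 = 0.6667 (×18); (240−105)/240 = 0.5625 (×7); (240−195)/240 = 0.1875 (×11); (240−210)/240 = 0.1250 (×2).
Sum of shortfalls = 18.250000; P₁ averages over all N: 18.250000 / 42 = 0.4345.

0.4345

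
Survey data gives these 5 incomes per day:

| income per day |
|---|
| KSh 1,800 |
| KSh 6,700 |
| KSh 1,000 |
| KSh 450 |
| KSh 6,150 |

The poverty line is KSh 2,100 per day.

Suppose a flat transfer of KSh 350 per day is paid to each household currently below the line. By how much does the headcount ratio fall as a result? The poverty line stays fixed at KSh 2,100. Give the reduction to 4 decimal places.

0.2000

Before: below the line — KSh 450, KSh 1,000, KSh 1,800; headcount ratio = 0.600000.
After the KSh 350 transfer: below the line — KSh 800, KSh 1,350; headcount ratio = 0.400000.
Reduction = 0.600000 − 0.400000 = 0.2000.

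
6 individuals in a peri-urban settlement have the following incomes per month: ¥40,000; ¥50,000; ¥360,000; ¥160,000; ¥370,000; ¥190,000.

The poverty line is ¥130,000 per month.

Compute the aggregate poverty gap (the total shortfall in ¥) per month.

Poor units: ¥40,000, ¥50,000 (q = 2 of N = 6).
Individual gaps: 130000−40000 = 90000; 130000−50000 = 80000.
Aggregate gap = ¥170,000.

¥170,000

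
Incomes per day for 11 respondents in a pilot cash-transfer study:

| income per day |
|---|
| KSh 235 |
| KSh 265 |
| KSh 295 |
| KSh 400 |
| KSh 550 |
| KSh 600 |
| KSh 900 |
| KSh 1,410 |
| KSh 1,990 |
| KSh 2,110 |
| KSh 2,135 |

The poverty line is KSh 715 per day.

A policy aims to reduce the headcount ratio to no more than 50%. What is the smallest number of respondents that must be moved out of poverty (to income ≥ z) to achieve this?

6 of the 11 respondents are poor, so H = 6/11 = 0.545.
A headcount ratio of at most 50% allows at most ⌊0.50 × 11⌋ = 5 poor respondents.
So at least 6 − 5 = 1 must be lifted.

1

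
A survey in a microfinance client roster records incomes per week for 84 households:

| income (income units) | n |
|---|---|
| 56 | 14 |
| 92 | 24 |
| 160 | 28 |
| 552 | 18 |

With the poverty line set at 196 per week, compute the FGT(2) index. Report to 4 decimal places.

Below the line: 14×56, 24×92, 28×160 (q = 66 of N = 84).
Gap ratios (z−y)/z: (196−56)/196 = 0.7143 (×14); (196−92)/196 = 0.5306 (×24); (196−160)/196 = 0.1837 (×28).
Squared: 0.5102 (×14); 0.2815 (×24); 0.0337 (×28).
Sum = 14.844648; P₂ = 14.844648 / 84 = 0.1767.

0.1767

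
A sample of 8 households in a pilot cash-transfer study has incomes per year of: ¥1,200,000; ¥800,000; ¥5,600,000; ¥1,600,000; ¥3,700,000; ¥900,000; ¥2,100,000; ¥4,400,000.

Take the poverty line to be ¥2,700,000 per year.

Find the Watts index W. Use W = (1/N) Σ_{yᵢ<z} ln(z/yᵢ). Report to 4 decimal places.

0.4876

Poor units: ¥800,000, ¥900,000, ¥1,200,000, ¥1,600,000, ¥2,100,000 (q = 5 of N = 8).
Log gaps: ln(2700000/800000) = 1.2164; ln(2700000/900000) = 1.0986; ln(2700000/1200000) = 0.8109; ln(2700000/1600000) = 0.5232; ln(2700000/2100000) = 0.2513.
W = 3.900500 / 8 = 0.4876.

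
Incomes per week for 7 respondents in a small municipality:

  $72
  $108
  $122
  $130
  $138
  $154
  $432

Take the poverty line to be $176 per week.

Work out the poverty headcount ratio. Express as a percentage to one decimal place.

85.7%

6 of the 7 respondents have income below $176.
H = 6/7 = 85.7%.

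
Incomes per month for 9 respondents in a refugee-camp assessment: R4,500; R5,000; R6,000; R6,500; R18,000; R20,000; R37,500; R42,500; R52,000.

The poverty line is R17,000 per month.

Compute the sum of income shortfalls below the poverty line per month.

Incomes under z: R4,500, R5,000, R6,000, R6,500 (q = 4 of N = 9).
Individual gaps: 17000−4500 = 12500; 17000−5000 = 12000; 17000−6000 = 11000; 17000−6500 = 10500.
Aggregate gap = R46,000.

R46,000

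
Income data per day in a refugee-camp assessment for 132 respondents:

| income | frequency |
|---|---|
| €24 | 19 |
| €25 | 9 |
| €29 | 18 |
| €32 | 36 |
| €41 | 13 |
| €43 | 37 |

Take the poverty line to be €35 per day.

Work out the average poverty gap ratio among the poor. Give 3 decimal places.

Below z: 19×€24, 9×€25, 18×€29, 36×€32 (q = 82 of N = 132).
Relative gaps: 0.3143 (×19), 0.2857 (×9), 0.1714 (×18), 0.0857 (×36); sum = 14.714286.
The income-gap ratio divides by q (the poor only): 14.714286 / 82 = 0.179.

0.179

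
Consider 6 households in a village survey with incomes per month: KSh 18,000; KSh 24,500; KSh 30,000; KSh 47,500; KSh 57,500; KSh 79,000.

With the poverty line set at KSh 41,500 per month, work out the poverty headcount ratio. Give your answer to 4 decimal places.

3 of the 6 households have income below KSh 41,500.
H = 3/6 = 0.5000.

0.5000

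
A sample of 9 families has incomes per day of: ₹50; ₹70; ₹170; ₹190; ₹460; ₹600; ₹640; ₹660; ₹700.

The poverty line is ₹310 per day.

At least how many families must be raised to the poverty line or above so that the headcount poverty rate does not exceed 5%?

4

4 of the 9 families are poor, so H = 4/9 = 0.444.
A headcount ratio of at most 5% allows at most ⌊0.05 × 9⌋ = 0 poor families.
So at least 4 − 0 = 4 must be lifted.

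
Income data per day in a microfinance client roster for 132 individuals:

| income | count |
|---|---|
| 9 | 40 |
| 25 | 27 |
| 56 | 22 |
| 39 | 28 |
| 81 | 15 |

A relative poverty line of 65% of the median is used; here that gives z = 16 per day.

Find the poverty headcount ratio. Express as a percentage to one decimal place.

40 of the 132 individuals have income below 16.
H = 40/132 = 30.3%.

30.3%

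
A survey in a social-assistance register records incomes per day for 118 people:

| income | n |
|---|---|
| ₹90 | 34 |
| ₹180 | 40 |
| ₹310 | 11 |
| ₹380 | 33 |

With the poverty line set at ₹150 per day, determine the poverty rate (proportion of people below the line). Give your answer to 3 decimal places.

0.288

34 of the 118 people have income below ₹150.
H = 34/118 = 0.288.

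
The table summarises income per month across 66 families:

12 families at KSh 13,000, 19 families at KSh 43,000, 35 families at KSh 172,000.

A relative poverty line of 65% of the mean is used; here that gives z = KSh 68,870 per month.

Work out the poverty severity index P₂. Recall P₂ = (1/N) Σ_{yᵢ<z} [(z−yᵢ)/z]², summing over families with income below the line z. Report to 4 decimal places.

Below z: 12×KSh 13,000, 19×KSh 43,000 (q = 31 of N = 66).
Gap ratios (z−y)/z: (68870−13000)/68870 = 0.8112 (×12); (68870−43000)/68870 = 0.3756 (×19).
Squared: 0.6581 (×12); 0.1411 (×19).
Sum = 10.578231; P₂ = 10.578231 / 66 = 0.1603.

0.1603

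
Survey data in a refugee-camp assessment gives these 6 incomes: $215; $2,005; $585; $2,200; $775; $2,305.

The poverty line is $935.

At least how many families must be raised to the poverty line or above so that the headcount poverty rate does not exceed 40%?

1

Currently q = 3 of N = 6 are below the line (H = 0.500).
A headcount ratio of at most 40% allows at most ⌊0.40 × 6⌋ = 2 poor families.
So at least 3 − 2 = 1 must be lifted.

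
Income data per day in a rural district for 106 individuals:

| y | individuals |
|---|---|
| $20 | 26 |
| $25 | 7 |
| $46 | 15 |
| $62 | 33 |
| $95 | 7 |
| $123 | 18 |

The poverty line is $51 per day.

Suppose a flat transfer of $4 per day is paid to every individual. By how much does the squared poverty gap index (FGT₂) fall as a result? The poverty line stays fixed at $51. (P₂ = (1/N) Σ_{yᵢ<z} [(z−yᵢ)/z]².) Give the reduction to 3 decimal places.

0.028

Before: below the line — 26×$20, 7×$25, 15×$46; squared poverty gap index (FGT₂) = 0.10915.
After the $4 transfer: below the line — 26×$24, 7×$29, 15×$50; squared poverty gap index (FGT₂) = 0.08109.
Reduction = 0.10915 − 0.08109 = 0.028.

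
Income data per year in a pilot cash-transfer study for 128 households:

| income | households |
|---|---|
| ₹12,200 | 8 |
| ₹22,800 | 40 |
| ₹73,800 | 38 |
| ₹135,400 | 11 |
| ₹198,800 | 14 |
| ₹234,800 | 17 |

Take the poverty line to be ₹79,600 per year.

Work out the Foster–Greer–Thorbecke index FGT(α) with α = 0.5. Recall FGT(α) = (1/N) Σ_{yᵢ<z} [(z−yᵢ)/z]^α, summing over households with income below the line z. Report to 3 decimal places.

Poor units: 8×₹12,200, 40×₹22,800, 38×₹73,800 (q = 86 of N = 128).
Relative gaps: (79600−12200)/79600 = 0.8467 (×8); (79600−22800)/79600 = 0.7136 (×40); (79600−73800)/79600 = 0.0729 (×38).
Raised to α = 0.5: 0.92018 (×8); 0.84473 (×40); 0.26993 (×38).
Sum = 51.408117; FGT(0.5) = 51.408117 / 128 = 0.402.

0.402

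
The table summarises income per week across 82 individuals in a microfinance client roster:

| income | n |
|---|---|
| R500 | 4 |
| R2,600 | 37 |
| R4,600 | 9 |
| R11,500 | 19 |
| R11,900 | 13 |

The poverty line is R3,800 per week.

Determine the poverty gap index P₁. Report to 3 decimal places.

0.185

Below z: 4×R500, 37×R2,600 (q = 41 of N = 82).
Gap ratios (z−y)/z: (3800−500)/3800 = 0.8684 (×4); (3800−2600)/3800 = 0.3158 (×37).
Sum of shortfalls = 15.157895; P₁ averages over all N: 15.157895 / 82 = 0.185.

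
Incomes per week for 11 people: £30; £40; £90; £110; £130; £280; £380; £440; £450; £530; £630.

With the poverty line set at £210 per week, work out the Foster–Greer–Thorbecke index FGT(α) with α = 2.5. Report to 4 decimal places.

0.1602

Poor units: £30, £40, £90, £110, £130 (q = 5 of N = 11).
Normalized shortfalls: (210−30)/210 = 0.8571; (210−40)/210 = 0.8095; (210−90)/210 = 0.5714; (210−110)/210 = 0.4762; (210−130)/210 = 0.3810.
Raised to α = 2.5: 0.68019; 0.58962; 0.24683; 0.15648; 0.08957.
Sum = 1.762701; FGT(2.5) = 1.762701 / 11 = 0.1602.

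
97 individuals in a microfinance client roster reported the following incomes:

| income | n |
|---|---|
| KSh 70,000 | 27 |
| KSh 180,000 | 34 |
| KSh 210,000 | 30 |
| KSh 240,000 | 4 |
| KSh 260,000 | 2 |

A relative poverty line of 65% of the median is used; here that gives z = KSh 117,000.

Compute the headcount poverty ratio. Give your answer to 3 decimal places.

0.278

27 of the 97 individuals have income below KSh 117,000.
H = 27/97 = 0.278.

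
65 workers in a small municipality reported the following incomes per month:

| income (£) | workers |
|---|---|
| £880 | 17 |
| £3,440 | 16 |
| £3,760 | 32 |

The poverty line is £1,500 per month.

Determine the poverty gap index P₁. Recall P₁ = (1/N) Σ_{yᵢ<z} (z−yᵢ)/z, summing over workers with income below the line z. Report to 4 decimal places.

0.1081

Below the line: 17×£880 (q = 17 of N = 65).
Shortfall ratios: (1500−880)/1500 = 0.4133 (×17).
Σ = 7.026667. Dividing by the full population N = 65 gives P₁ = 0.1081.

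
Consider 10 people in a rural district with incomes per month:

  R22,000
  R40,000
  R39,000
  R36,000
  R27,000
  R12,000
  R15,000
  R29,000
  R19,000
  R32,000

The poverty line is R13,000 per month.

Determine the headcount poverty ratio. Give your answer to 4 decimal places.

1 of the 10 people have income below R13,000.
H = 1/10 = 0.1000.

0.1000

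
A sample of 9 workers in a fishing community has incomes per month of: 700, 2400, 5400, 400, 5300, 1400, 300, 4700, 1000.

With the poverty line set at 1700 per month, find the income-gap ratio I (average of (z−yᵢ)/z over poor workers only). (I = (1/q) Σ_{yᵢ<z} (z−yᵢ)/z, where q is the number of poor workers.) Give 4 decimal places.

Incomes under z: 300, 400, 700, 1000, 1400 (q = 5 of N = 9).
Shortfall ratios (z−y)/z: 0.8235, 0.7647, 0.5882, 0.4118, 0.1765; sum = 2.764706.
The income-gap ratio divides by q (the poor only): 2.764706 / 5 = 0.5529.

0.5529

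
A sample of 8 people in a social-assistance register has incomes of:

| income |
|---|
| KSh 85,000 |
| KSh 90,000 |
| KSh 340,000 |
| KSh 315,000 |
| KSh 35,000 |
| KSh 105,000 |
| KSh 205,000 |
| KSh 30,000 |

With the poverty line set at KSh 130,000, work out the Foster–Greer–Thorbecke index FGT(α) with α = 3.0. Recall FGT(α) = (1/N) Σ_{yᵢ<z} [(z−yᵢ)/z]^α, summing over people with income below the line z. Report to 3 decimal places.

0.115

Below the line: KSh 30,000, KSh 35,000, KSh 85,000, KSh 90,000, KSh 105,000 (q = 5 of N = 8).
Shortfall ratios: (130000−30000)/130000 = 0.7692; (130000−35000)/130000 = 0.7308; (130000−85000)/130000 = 0.3462; (130000−90000)/130000 = 0.3077; (130000−105000)/130000 = 0.1923.
Raised to α = 3.0: 0.45517; 0.39025; 0.04148; 0.02913; 0.00711.
Sum = 0.923134; FGT(3.0) = 0.923134 / 8 = 0.115.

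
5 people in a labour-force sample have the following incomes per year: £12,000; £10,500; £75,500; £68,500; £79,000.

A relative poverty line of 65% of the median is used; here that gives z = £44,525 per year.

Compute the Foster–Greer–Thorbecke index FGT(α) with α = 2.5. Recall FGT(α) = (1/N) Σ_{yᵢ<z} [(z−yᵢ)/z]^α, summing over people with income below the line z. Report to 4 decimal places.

0.1933

Incomes under z: £10,500, £12,000 (q = 2 of N = 5).
Gap ratios (z−y)/z: (44525−10500)/44525 = 0.7642; (44525−12000)/44525 = 0.7305.
Raised to α = 2.5: 0.51049; 0.45607.
Sum = 0.966560; FGT(2.5) = 0.966560 / 5 = 0.1933.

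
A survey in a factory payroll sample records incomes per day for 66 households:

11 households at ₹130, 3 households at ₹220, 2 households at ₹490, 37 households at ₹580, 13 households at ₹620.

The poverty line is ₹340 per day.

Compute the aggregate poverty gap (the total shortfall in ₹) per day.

₹2,670

Incomes under z: 11×₹130, 3×₹220 (q = 14 of N = 66).
Individual gaps: 11×(340−130) = 2310; 3×(340−220) = 360.
Aggregate gap = ₹2,670.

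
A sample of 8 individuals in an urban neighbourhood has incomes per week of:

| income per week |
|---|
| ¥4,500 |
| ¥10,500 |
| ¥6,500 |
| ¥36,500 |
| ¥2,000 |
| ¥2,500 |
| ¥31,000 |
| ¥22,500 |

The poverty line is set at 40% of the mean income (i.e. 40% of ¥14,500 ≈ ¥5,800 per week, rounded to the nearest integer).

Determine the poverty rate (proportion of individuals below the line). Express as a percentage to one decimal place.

37.5%

3 of the 8 individuals have income below ¥5,800.
H = 3/8 = 37.5%.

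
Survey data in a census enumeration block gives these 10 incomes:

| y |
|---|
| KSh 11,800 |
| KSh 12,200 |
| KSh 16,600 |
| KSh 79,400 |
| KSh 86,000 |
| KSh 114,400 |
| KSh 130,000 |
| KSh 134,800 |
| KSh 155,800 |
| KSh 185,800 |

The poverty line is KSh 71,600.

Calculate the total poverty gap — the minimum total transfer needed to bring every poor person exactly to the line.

Incomes under z: KSh 11,800, KSh 12,200, KSh 16,600 (q = 3 of N = 10).
Individual gaps: 71600−11800 = 59800; 71600−12200 = 59400; 71600−16600 = 55000.
Aggregate gap = KSh 174,200.

KSh 174,200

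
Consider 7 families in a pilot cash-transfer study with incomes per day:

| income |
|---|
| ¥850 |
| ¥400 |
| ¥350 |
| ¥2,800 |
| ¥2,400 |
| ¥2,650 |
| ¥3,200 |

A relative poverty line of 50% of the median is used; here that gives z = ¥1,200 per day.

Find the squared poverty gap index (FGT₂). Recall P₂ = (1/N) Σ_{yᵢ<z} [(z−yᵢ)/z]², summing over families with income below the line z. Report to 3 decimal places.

Poor units: ¥350, ¥400, ¥850 (q = 3 of N = 7).
Relative gaps: (1200−350)/1200 = 0.7083; (1200−400)/1200 = 0.6667; (1200−850)/1200 = 0.2917.
Squared: 0.5017; 0.4444; 0.0851.
Sum = 1.031250; P₂ = 1.031250 / 7 = 0.147.

0.147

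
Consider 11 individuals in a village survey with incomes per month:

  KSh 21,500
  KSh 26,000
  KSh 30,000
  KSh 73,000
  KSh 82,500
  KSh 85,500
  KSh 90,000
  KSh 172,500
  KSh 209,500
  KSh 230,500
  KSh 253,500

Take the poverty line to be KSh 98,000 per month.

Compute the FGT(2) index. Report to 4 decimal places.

0.1585

Incomes under z: KSh 21,500, KSh 26,000, KSh 30,000, KSh 73,000, KSh 82,500, KSh 85,500, KSh 90,000 (q = 7 of N = 11).
Gap ratios (z−y)/z: (98000−21500)/98000 = 0.7806; (98000−26000)/98000 = 0.7347; (98000−30000)/98000 = 0.6939; (98000−73000)/98000 = 0.2551; (98000−82500)/98000 = 0.1582; (98000−85500)/98000 = 0.1276; (98000−90000)/98000 = 0.0816.
Squared: 0.6094; 0.5398; 0.4815; 0.0651; 0.0250; 0.0163; 0.0067.
Sum = 1.743622; P₂ = 1.743622 / 11 = 0.1585.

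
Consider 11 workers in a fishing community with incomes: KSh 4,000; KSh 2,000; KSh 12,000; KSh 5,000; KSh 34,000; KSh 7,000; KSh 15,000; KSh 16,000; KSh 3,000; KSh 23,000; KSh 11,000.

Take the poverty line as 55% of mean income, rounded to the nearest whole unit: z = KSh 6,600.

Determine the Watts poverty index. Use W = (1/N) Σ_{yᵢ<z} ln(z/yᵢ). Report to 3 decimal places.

0.251

Poor units: KSh 2,000, KSh 3,000, KSh 4,000, KSh 5,000 (q = 4 of N = 11).
Log gaps: ln(6600/2000) = 1.1939; ln(6600/3000) = 0.7885; ln(6600/4000) = 0.5008; ln(6600/5000) = 0.2776.
W = 2.760787 / 11 = 0.251.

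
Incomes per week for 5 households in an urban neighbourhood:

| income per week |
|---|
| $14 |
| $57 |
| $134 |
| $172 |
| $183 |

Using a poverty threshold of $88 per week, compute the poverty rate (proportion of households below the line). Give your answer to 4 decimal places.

0.4000

2 of the 5 households have income below $88.
H = 2/5 = 0.4000.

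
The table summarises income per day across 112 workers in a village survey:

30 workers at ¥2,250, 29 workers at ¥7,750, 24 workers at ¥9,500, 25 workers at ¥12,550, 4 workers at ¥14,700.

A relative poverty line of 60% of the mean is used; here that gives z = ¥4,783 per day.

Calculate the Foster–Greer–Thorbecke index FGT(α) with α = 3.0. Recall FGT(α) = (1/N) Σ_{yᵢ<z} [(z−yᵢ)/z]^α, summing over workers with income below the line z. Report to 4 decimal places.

0.0398

Below the line: 30×¥2,250 (q = 30 of N = 112).
Normalized shortfalls: (4783−2250)/4783 = 0.5296 (×30).
Raised to α = 3.0: 0.14853 (×30).
Sum = 4.455800; FGT(3.0) = 4.455800 / 112 = 0.0398.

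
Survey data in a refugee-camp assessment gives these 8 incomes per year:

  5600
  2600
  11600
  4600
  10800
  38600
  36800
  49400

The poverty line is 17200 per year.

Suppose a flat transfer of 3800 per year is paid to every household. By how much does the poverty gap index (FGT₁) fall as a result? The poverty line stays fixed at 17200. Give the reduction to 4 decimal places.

Before: below the line — 2600, 4600, 5600, 10800, 11600; poverty gap index (FGT₁) = 0.369186.
After the 3800 transfer: below the line — 6400, 8400, 9400, 14600, 15400; poverty gap index (FGT₁) = 0.231105.
Reduction = 0.369186 − 0.231105 = 0.1381.

0.1381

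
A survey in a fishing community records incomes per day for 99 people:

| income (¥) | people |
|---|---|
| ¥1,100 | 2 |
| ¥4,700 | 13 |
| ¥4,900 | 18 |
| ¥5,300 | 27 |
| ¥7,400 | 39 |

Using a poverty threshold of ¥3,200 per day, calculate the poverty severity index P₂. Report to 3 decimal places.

0.009

Below the line: 2×¥1,100 (q = 2 of N = 99).
Shortfall ratios: (3200−1100)/3200 = 0.6562 (×2).
Squared: 0.4307 (×2).
Sum = 0.861328; P₂ = 0.861328 / 99 = 0.009.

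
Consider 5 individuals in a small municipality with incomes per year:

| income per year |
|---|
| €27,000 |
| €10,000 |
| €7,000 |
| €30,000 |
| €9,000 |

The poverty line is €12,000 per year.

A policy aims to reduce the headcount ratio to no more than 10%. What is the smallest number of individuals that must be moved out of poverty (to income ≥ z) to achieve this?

3 of the 5 individuals are poor, so H = 3/5 = 0.600.
A headcount ratio of at most 10% allows at most ⌊0.10 × 5⌋ = 0 poor individuals.
So at least 3 − 0 = 3 must be lifted.

3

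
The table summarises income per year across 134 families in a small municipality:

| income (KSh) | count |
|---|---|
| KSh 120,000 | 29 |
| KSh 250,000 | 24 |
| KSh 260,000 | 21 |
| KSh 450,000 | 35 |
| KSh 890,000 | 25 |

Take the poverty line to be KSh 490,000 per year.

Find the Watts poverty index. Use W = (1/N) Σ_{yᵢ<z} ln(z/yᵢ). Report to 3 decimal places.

0.547

Incomes under z: 29×KSh 120,000, 24×KSh 250,000, 21×KSh 260,000, 35×KSh 450,000 (q = 109 of N = 134).
ln(z/y) terms: ln(490000/120000) = 1.4069 (×29); ln(490000/250000) = 0.6729 (×24); ln(490000/260000) = 0.6337 (×21); ln(490000/450000) = 0.0852 (×35).
W = 73.239885 / 134 = 0.547.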